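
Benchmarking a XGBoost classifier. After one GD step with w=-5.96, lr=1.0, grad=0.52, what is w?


w_new = w - α·∇
= -5.96 - 1.0·0.52
= -5.96 - 0.52
= -6.48

-6.48


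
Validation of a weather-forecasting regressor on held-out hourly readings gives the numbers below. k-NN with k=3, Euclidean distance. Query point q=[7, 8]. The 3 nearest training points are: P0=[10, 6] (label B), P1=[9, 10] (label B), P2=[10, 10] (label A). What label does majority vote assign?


d(q,P0) = 3.6056  (label B)
d(q,P1) = 2.8284  (label B)
d(q,P2) = 3.6056  (label A)
Votes: A=1, B=2
Majority → B

B


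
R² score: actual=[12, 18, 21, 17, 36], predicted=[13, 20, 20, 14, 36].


ȳ = 20.8
SS_res = Σ(y-ŷ)² = 15
SS_tot = Σ(y-ȳ)² = 330.8
R² = 1 - SS_res/SS_tot = 1 - 0.0453 = 0.9547

0.9547


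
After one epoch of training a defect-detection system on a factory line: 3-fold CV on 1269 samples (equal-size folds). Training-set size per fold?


Fold size = 1269/3 = 423
Training per fold = 1269 - 423 = 846

846


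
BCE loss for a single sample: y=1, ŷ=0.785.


BCE = -[y·ln(p) + (1-y)·ln(1-p)]
= -1·ln(0.785) - 0
= -ln(0.785) = 0.2421

0.2421


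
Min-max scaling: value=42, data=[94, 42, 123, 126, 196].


min=42, max=196
(42-42)/(196-42) = 0/154 = 0.0

0.0


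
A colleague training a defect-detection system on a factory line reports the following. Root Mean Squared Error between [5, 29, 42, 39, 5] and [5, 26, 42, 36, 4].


MSE = 19/5 = 3.8
RMSE = √(19/5) = 1.9494

1.9494


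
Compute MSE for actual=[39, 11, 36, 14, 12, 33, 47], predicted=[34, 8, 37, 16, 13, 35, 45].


Squared errors: (39-34)²=25, (11-8)²=9, (36-37)²=1, (14-16)²=4, (12-13)²=1, (33-35)²=4, (47-45)²=4
Sum = 48
MSE = 48/7 = 48/7

48/7


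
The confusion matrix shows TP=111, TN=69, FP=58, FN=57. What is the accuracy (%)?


Accuracy = (TP+TN)/(TP+TN+FP+FN)
= (111+69)/(295)
= 180/295 = 61.02%

61.02%


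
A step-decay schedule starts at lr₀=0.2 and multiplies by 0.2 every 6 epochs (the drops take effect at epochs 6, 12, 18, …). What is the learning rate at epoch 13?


n_drops = ⌊13/6⌋ = 2
lr = 0.2·0.2^2 = 0.2·0.04 = 0.008

0.008


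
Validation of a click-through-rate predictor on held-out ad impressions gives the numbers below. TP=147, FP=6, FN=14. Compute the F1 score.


Precision = 147/153 = 0.9608
Recall = 147/161 = 0.913
F1 = 2·P·R/(P+R) = 2·TP/(2·TP+FP+FN) = 294/(294+6+14) = 294/314 = 0.9363

0.9363


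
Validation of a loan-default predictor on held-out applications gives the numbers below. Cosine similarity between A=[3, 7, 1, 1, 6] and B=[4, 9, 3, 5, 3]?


A·B = 3·4 + 7·9 + 1·3 + 1·5 + 6·3 = 101
‖A‖ = √96 = 9.798, ‖B‖ = √140 = 11.8322
cos = 101/(√96·√140) = 101/√13440 = 0.8712

0.8712


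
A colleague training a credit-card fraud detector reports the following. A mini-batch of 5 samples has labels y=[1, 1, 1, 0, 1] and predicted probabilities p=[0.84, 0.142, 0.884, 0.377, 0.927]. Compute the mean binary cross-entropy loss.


L[0] = -ln(0.84) = 0.1744
L[1] = -ln(0.142) = 1.9519
L[2] = -ln(0.884) = 0.1233
L[3] = -ln(1-0.377) = -ln(0.623) = 0.4732
L[4] = -ln(0.927) = 0.0758
mean = (0.1744 + 1.9519 + 0.1233 + 0.4732 + 0.0758)/5 = 0.5597

0.5597


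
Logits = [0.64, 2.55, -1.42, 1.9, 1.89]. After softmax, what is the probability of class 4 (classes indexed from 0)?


Exponentials: e^0.64=1.8965, e^2.55=12.8071, e^-1.42=0.2417, e^1.9=6.6859, e^1.89=6.6194
Sum = 28.2506
Softmax = [0.0671, 0.4533, 0.0086, 0.2367, 0.2343]
p[4] = 6.6194/28.2506 = 0.2343

0.2343


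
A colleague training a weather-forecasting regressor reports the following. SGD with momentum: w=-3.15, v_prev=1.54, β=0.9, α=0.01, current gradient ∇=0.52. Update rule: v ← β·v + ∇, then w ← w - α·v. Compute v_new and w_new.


v_new = 0.9·1.54 + 0.52 = 1.386 + 0.52 = 1.906
w_new = -3.15 - 0.01·1.906 = -3.15 - 0.01906 = -3.16906

v_new=1.906, w_new=-3.16906


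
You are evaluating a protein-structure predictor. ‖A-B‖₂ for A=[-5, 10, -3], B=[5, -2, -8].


d = √((-5-5)² + (10+ 2)² + (-3+ 8)²)
  = √(100 + 144 + 25)
  = √269 = 16.4012

16.4012


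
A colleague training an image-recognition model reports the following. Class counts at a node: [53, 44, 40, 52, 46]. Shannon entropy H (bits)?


Probabilities: [53/235, 44/235, 40/235, 52/235, 46/235] ≈ [0.2255, 0.1872, 0.1702, 0.2213, 0.1957]
H = -((53/235)·log₂(53/235) + (44/235)·log₂(44/235) + (40/235)·log₂(40/235) + (52/235)·log₂(52/235) + (46/235)·log₂(46/235))
  = 2.3141 bits

2.3141 bits


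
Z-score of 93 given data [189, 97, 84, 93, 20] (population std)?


μ = 96.6, σ = 53.9948
z = (93 - 96.6)/53.9948 = -0.0667

-0.0667


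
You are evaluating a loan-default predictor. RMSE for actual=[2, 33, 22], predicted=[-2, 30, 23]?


MSE = 26/3 = 8.6667
RMSE = √(26/3) = 2.9439

2.9439


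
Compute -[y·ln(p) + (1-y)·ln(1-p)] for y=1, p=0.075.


BCE = -[y·ln(p) + (1-y)·ln(1-p)]
= -1·ln(0.075) - 0
= -ln(0.075) = 2.5903

2.5903


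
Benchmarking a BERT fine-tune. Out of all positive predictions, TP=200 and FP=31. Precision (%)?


Precision = TP/(TP+FP)
= 200/(200+31)
= 200/231 = 86.58%

86.58%


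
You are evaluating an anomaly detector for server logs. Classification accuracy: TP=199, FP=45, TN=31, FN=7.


Accuracy = (TP+TN)/(TP+TN+FP+FN)
= (199+31)/(282)
= 230/282 = 81.56%

81.56%


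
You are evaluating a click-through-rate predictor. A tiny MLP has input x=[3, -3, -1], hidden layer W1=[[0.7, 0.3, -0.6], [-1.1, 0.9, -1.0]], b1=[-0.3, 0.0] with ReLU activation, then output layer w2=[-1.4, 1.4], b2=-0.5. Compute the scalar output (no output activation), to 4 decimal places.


z1[0] = (0.7)·(3) + (0.3)·(-3) + (-0.6)·(-1) - 0.3 = 1.5
z1[1] = (-1.1)·(3) + (0.9)·(-3) + (-1.0)·(-1) + 0.0 = -5.0
h = ReLU(z1) = [1.5, 0.0]
output = (-1.4)·(1.5) + (1.4)·(0.0) - 0.5 = -2.6

-2.6


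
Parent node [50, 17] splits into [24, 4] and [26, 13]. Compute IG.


Parent = [50, 17], H_parent = 0.8171
H_left = 0.5917 (n=28), H_right = 0.9183 (n=39)
H_children = (28/67)·0.5917 + (39/67)·0.9183 = 0.7818
IG = 0.8171 - 0.7818 = 0.0353

0.0353


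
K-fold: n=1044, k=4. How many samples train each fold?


Fold size = 1044/4 = 261
Training per fold = 1044 - 261 = 783

783


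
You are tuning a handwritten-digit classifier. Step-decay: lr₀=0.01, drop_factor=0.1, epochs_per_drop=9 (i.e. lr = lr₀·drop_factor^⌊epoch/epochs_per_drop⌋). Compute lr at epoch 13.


n_drops = ⌊13/9⌋ = 1
lr = 0.01·0.1^1 = 0.01·0.1 = 0.001

0.001


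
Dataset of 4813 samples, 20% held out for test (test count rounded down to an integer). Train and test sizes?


Test = ⌊4813·20/100⌋ = 962
Train = 4813 - 962 = 3851

Train: 3851, Test: 962


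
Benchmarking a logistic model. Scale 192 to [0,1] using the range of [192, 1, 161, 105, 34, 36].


min=1, max=192
(192-1)/(192-1) = 191/191 = 1.0

1.0


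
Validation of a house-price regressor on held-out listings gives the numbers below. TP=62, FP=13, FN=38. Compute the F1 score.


Precision = 62/75 = 0.8267
Recall = 62/100 = 0.62
F1 = 2·P·R/(P+R) = 2·TP/(2·TP+FP+FN) = 124/(124+13+38) = 124/175 = 0.7086

0.7086


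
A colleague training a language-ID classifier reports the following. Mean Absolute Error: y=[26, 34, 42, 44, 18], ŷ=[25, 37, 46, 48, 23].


Absolute errors: |26-25|=1, |34-37|=3, |42-46|=4, |44-48|=4, |18-23|=5
Sum = 17
MAE = 17/5 = 17/5

17/5


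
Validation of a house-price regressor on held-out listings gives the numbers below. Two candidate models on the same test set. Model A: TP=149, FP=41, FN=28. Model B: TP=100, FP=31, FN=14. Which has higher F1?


Model A: P=149/190=0.7842, R=149/177=0.8418, F1=2PR/(P+R)=2TP/(2TP+FP+FN)=298/367=0.812
Model B: P=100/131=0.7634, R=100/114=0.8772, F1=2PR/(P+R)=2TP/(2TP+FP+FN)=200/245=0.8163
0.812 < 0.8163 → Model B

Model B


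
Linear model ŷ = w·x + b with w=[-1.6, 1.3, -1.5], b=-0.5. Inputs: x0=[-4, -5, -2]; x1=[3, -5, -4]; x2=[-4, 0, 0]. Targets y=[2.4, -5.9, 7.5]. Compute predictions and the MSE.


ŷ0 = (-1.6)·(-4) + (1.3)·(-5) + (-1.5)·(-2) - 0.5 = 2.4
ŷ1 = (-1.6)·(3) + (1.3)·(-5) + (-1.5)·(-4) - 0.5 = -5.8
ŷ2 = (-1.6)·(-4) + (1.3)·(0) + (-1.5)·(0) - 0.5 = 5.9
errors² = [0.0, 0.01, 2.56]
MSE = 2.5700/3 = 0.8567

0.8567


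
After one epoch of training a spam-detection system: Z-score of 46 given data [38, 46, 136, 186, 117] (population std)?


μ = 104.6, σ = 55.9199
z = (46 - 104.6)/55.9199 = -1.0479

-1.0479


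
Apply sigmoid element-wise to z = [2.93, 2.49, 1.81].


σ(2.93) = 1/(1+e^-2.93) = 0.9493
σ(2.49) = 1/(1+e^-2.49) = 0.9234
σ(1.81) = 1/(1+e^-1.81) = 0.8594
result = [0.9493, 0.9234, 0.8594]

[0.9493, 0.9234, 0.8594]


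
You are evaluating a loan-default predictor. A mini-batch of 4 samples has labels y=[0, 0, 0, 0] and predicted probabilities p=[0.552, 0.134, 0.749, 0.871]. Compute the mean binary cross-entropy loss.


L[0] = -ln(1-0.552) = -ln(0.448) = 0.803
L[1] = -ln(1-0.134) = -ln(0.866) = 0.1439
L[2] = -ln(1-0.749) = -ln(0.251) = 1.3823
L[3] = -ln(1-0.871) = -ln(0.129) = 2.0479
mean = (0.803 + 0.1439 + 1.3823 + 2.0479)/4 = 1.0943

1.0943


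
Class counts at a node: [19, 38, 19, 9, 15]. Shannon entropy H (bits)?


Probabilities: [19/100, 38/100, 19/100, 9/100, 15/100] ≈ [0.19, 0.38, 0.19, 0.09, 0.15]
H = -((19/100)·log₂(19/100) + (38/100)·log₂(38/100) + (19/100)·log₂(19/100) + (9/100)·log₂(9/100) + (15/100)·log₂(15/100))
  = 2.1641 bits

2.1641 bits


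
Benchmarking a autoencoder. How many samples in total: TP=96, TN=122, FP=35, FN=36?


Total = TP + TN + FP + FN
= 96 + 122 + 35 + 36
= 289
(Predicted positive: 131, predicted negative: 158)

289


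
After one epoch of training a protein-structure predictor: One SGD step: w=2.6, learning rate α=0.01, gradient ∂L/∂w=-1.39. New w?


w_new = w - α·∇
= 2.6 - 0.01·-1.39
= 2.6 + 0.0139
= 2.6139

2.6139


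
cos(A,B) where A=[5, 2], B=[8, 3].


A·B = 5·8 + 2·3 = 46
‖A‖ = √29 = 5.3852, ‖B‖ = √73 = 8.544
cos = 46/(√29·√73) = 46/√2117 = 0.9998

0.9998


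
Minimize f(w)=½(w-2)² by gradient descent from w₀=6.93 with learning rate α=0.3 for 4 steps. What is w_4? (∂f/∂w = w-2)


step 1: grad = 6.93-2 = 4.93; w = 6.93 - 0.3·(4.93) = 5.451
step 2: grad = 5.451-2 = 3.451; w = 5.451 - 0.3·(3.451) = 4.4157
step 3: grad = 4.4157-2 = 2.4157; w = 4.4157 - 0.3·(2.4157) = 3.69099
step 4: grad = 3.69099-2 = 1.69099; w = 3.69099 - 0.3·(1.69099) = 3.183693

3.183693


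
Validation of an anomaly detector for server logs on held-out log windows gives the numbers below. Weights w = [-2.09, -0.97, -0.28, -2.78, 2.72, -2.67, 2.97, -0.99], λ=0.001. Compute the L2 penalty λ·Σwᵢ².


‖w‖₂² = (-2.09)² + (-0.97)² + (-0.28)² + (-2.78)² + (2.72)² + (-2.67)² + (2.97)² + (-0.99)²
     = 4.3681 + 0.9409 + 0.0784 + 7.7284 + 7.3984 + 7.1289 + 8.8209 + 0.9801
     = 37.4441
λ·‖w‖₂² = 0.001·37.4441 = 0.037444

0.037444


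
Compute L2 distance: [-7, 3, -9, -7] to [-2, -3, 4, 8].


d = √((-7+ 2)² + (3+ 3)² + (-9-4)² + (-7-8)²)
  = √(25 + 36 + 169 + 225)
  = √455 = 21.3307

21.3307


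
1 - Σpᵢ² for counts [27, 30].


Probabilities: [27/57, 30/57] ≈ [0.4737, 0.5263]
Σpᵢ² = (729 + 900)/57² = 1629/3249
Gini = 1 - Σpᵢ² = 1 - 1629/3249 = 0.4986

0.4986


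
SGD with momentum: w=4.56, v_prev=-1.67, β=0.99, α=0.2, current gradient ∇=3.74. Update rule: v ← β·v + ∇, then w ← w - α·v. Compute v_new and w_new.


v_new = 0.99·-1.67 + 3.74 = -1.6533 + 3.74 = 2.0867
w_new = 4.56 - 0.2·2.0867 = 4.56 - 0.41734 = 4.14266

v_new=2.0867, w_new=4.14266


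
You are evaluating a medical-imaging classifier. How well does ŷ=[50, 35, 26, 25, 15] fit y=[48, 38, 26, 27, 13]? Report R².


ȳ = 30.4
SS_res = Σ(y-ŷ)² = 21
SS_tot = Σ(y-ȳ)² = 701.2
R² = 1 - SS_res/SS_tot = 1 - 0.0299 = 0.9701

0.9701


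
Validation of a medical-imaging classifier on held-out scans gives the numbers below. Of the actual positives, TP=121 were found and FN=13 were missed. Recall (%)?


Recall = TP/(TP+FN)
= 121/(121+13)
= 121/134 = 90.3%

90.3%


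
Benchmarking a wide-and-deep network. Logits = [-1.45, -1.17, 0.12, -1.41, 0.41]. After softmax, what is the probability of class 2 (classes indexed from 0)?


Exponentials: e^-1.45=0.2346, e^-1.17=0.3104, e^0.12=1.1275, e^-1.41=0.2441, e^0.41=1.5068
Sum = 3.4234
Softmax = [0.0685, 0.0907, 0.3294, 0.0713, 0.4402]
p[2] = 1.1275/3.4234 = 0.3294

0.3294


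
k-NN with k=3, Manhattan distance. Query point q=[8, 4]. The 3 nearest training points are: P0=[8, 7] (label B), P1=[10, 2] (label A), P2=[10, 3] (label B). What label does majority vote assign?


d(q,P0) = 3  (label B)
d(q,P1) = 4  (label A)
d(q,P2) = 3  (label B)
Votes: A=1, B=2
Majority → B

B


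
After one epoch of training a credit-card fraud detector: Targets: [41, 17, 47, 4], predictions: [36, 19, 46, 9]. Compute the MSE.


Squared errors: (41-36)²=25, (17-19)²=4, (47-46)²=1, (4-9)²=25
Sum = 55
MSE = 55/4 = 55/4

55/4


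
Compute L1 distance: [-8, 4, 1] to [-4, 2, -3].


d = |-8+ 4| + |4-2| + |1+ 3|
  = 4 + 2 + 4
  = 10

10


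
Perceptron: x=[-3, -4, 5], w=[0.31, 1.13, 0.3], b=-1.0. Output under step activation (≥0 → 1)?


z = (-3)·(0.31) + (-4)·(1.13) + (5)·(0.3) - 1.0
  = -4.95
step(z) = 0 (z<0)

0


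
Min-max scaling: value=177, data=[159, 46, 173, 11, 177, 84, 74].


min=11, max=177
(177-11)/(177-11) = 166/166 = 1.0

1.0


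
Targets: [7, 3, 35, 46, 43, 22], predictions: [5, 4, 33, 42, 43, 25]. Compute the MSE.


Squared errors: (7-5)²=4, (3-4)²=1, (35-33)²=4, (46-42)²=16, (43-43)²=0, (22-25)²=9
Sum = 34
MSE = 34/6 = 17/3

17/3


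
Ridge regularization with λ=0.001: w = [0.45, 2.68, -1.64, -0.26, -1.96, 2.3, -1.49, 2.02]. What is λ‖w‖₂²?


‖w‖₂² = (0.45)² + (2.68)² + (-1.64)² + (-0.26)² + (-1.96)² + (2.3)² + (-1.49)² + (2.02)²
     = 0.2025 + 7.1824 + 2.6896 + 0.0676 + 3.8416 + 5.29 + 2.2201 + 4.0804
     = 25.5742
λ·‖w‖₂² = 0.001·25.5742 = 0.025574

0.025574


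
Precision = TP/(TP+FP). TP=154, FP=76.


Precision = TP/(TP+FP)
= 154/(154+76)
= 154/230 = 66.96%

66.96%


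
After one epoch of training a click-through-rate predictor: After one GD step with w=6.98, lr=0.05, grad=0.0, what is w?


w_new = w - α·∇
= 6.98 - 0.05·0.0
= 6.98 - 0
= 6.98

6.98


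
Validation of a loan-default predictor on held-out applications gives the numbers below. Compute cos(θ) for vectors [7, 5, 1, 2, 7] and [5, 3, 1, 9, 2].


A·B = 7·5 + 5·3 + 1·1 + 2·9 + 7·2 = 83
‖A‖ = √128 = 11.3137, ‖B‖ = √120 = 10.9545
cos = 83/(√128·√120) = 83/√15360 = 0.6697

0.6697


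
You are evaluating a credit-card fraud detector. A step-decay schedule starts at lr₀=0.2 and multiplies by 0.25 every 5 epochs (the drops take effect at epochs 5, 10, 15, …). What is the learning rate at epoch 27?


n_drops = ⌊27/5⌋ = 5
lr = 0.2·0.25^5 = 0.2·0.0009765625 = 0.0001953125

0.0001953125


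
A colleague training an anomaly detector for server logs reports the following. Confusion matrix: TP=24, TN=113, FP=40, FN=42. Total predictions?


Total = TP + TN + FP + FN
= 24 + 113 + 40 + 42
= 219
(Predicted positive: 64, predicted negative: 155)

219


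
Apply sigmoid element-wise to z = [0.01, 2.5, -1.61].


σ(0.01) = 1/(1+e^-0.01) = 0.5025
σ(2.5) = 1/(1+e^-2.5) = 0.9241
σ(-1.61) = 1/(1+e^1.61) = 0.1666
result = [0.5025, 0.9241, 0.1666]

[0.5025, 0.9241, 0.1666]


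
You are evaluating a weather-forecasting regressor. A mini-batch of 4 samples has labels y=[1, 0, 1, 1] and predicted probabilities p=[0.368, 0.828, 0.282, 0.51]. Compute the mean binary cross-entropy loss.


L[0] = -ln(0.368) = 0.9997
L[1] = -ln(1-0.828) = -ln(0.172) = 1.7603
L[2] = -ln(0.282) = 1.2658
L[3] = -ln(0.51) = 0.6733
mean = (0.9997 + 1.7603 + 1.2658 + 0.6733)/4 = 1.1748

1.1748


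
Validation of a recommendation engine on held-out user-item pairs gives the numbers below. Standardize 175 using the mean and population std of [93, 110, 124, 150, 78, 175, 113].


μ = 120.4286, σ = 30.6634
z = (175 - 120.4286)/30.6634 = 1.7797

1.7797


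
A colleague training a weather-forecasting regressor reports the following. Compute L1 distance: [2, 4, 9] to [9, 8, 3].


d = |2-9| + |4-8| + |9-3|
  = 7 + 4 + 6
  = 17

17


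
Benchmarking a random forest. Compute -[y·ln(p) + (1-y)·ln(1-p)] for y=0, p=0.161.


BCE = -[y·ln(p) + (1-y)·ln(1-p)]
= -0 - 1·ln(1-0.161)
= -ln(0.839) = 0.1755

0.1755


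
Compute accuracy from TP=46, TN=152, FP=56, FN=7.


Accuracy = (TP+TN)/(TP+TN+FP+FN)
= (46+152)/(261)
= 198/261 = 75.86%

75.86%


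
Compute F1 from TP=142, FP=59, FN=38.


Precision = 142/201 = 0.7065
Recall = 142/180 = 0.7889
F1 = 2·P·R/(P+R) = 2·TP/(2·TP+FP+FN) = 284/(284+59+38) = 284/381 = 0.7454

0.7454


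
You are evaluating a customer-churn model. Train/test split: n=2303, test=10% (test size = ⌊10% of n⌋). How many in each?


Test = ⌊2303·10/100⌋ = 230
Train = 2303 - 230 = 2073

Train: 2073, Test: 230


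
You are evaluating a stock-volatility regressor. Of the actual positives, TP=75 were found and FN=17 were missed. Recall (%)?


Recall = TP/(TP+FN)
= 75/(75+17)
= 75/92 = 81.52%

81.52%


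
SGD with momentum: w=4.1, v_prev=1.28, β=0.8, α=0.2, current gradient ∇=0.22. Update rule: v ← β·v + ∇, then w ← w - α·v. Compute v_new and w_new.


v_new = 0.8·1.28 + 0.22 = 1.024 + 0.22 = 1.244
w_new = 4.1 - 0.2·1.244 = 4.1 - 0.2488 = 3.8512

v_new=1.244, w_new=3.8512


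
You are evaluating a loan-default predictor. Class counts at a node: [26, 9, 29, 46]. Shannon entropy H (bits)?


Probabilities: [26/110, 9/110, 29/110, 46/110] ≈ [0.2364, 0.0818, 0.2636, 0.4182]
H = -((26/110)·log₂(26/110) + (9/110)·log₂(9/110) + (29/110)·log₂(29/110) + (46/110)·log₂(46/110))
  = 1.8204 bits

1.8204 bits


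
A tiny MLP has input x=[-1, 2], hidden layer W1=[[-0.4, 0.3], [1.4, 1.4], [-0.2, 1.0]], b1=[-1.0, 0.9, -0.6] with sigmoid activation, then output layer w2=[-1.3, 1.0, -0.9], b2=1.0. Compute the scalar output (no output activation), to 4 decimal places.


z1[0] = (-0.4)·(-1) + (0.3)·(2) - 1.0 = 0.0
z1[1] = (1.4)·(-1) + (1.4)·(2) + 0.9 = 2.3
z1[2] = (-0.2)·(-1) + (1.0)·(2) - 0.6 = 1.6
h = sigmoid(z1) = [0.5, 0.9089, 0.832]
output = (-1.3)·(0.5) + (1.0)·(0.9089) + (-0.9)·(0.832) + 1.0 = 0.5101

0.5101


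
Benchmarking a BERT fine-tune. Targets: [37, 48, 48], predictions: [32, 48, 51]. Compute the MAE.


Absolute errors: |37-32|=5, |48-48|=0, |48-51|=3
Sum = 8
MAE = 8/3 = 8/3

8/3


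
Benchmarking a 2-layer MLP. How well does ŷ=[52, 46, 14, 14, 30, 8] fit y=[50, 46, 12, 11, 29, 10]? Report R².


ȳ = 26.3333
SS_res = Σ(y-ŷ)² = 22
SS_tot = Σ(y-ȳ)² = 1661.33
R² = 1 - SS_res/SS_tot = 1 - 0.0132 = 0.9868

0.9868


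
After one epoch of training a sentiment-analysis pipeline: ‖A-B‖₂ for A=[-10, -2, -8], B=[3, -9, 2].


d = √((-10-3)² + (-2+ 9)² + (-8-2)²)
  = √(169 + 49 + 100)
  = √318 = 17.8326

17.8326


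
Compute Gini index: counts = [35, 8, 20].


Probabilities: [35/63, 8/63, 20/63] ≈ [0.5556, 0.127, 0.3175]
Σpᵢ² = (1225 + 64 + 400)/63² = 1689/3969
Gini = 1 - Σpᵢ² = 1 - 1689/3969 = 0.5745

0.5745


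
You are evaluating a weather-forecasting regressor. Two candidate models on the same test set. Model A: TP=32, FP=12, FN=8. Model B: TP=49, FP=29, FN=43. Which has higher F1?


Model A: P=32/44=0.7273, R=32/40=0.8, F1=2PR/(P+R)=2TP/(2TP+FP+FN)=64/84=0.7619
Model B: P=49/78=0.6282, R=49/92=0.5326, F1=2PR/(P+R)=2TP/(2TP+FP+FN)=98/170=0.5765
0.7619 > 0.5765 → Model A

Model A


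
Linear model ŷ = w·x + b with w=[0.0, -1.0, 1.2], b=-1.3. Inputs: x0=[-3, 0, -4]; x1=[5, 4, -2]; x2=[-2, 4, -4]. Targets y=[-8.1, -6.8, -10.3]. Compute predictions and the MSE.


ŷ0 = (0.0)·(-3) + (-1.0)·(0) + (1.2)·(-4) - 1.3 = -6.1
ŷ1 = (0.0)·(5) + (-1.0)·(4) + (1.2)·(-2) - 1.3 = -7.7
ŷ2 = (0.0)·(-2) + (-1.0)·(4) + (1.2)·(-4) - 1.3 = -10.1
errors² = [4.0, 0.81, 0.04]
MSE = 4.8500/3 = 1.6167

1.6167


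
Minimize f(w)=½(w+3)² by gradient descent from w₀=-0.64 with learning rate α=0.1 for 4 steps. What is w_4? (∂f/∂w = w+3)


step 1: grad = -0.64+3 = 2.36; w = -0.64 - 0.1·(2.36) = -0.876
step 2: grad = -0.876+3 = 2.124; w = -0.876 - 0.1·(2.124) = -1.0884
step 3: grad = -1.0884+3 = 1.9116; w = -1.0884 - 0.1·(1.9116) = -1.27956
step 4: grad = -1.27956+3 = 1.72044; w = -1.27956 - 0.1·(1.72044) = -1.451604

-1.451604


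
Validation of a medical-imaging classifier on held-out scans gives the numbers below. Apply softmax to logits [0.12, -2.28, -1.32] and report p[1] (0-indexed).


Exponentials: e^0.12=1.1275, e^-2.28=0.1023, e^-1.32=0.2671
Sum = 1.4969
Softmax = [0.7532, 0.0683, 0.1785]
p[1] = 0.1023/1.4969 = 0.0683

0.0683


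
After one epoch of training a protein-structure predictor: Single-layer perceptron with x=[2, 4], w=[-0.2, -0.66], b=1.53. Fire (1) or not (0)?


z = (2)·(-0.2) + (4)·(-0.66) + 1.53
  = -1.51
step(z) = 0 (z<0)

0


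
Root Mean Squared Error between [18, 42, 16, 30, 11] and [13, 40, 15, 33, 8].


MSE = 48/5 = 9.6
RMSE = √(48/5) = 3.0984

3.0984


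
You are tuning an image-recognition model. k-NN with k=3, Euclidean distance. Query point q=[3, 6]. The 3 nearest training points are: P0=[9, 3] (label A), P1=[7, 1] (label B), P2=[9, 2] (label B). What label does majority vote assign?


d(q,P0) = 6.7082  (label A)
d(q,P1) = 6.4031  (label B)
d(q,P2) = 7.2111  (label B)
Votes: A=1, B=2
Majority → B

B


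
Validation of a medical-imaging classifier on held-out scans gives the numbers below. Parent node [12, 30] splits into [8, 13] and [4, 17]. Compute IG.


Parent = [12, 30], H_parent = 0.8631
H_left = 0.9587 (n=21), H_right = 0.7025 (n=21)
H_children = (21/42)·0.9587 + (21/42)·0.7025 = 0.8306
IG = 0.8631 - 0.8306 = 0.0325

0.0325


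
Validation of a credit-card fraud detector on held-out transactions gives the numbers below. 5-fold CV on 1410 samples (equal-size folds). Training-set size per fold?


Fold size = 1410/5 = 282
Training per fold = 1410 - 282 = 1128

1128


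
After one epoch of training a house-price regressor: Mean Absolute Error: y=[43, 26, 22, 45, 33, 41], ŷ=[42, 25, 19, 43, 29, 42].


Absolute errors: |43-42|=1, |26-25|=1, |22-19|=3, |45-43|=2, |33-29|=4, |41-42|=1
Sum = 12
MAE = 12/6 = 2

2


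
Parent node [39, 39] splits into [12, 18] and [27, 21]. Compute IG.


Parent = [39, 39], H_parent = 1
H_left = 0.971 (n=30), H_right = 0.9887 (n=48)
H_children = (30/78)·0.971 + (48/78)·0.9887 = 0.9819
IG = 1 - 0.9819 = 0.0181

0.0181


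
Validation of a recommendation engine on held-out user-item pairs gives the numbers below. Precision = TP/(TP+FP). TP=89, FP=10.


Precision = TP/(TP+FP)
= 89/(89+10)
= 89/99 = 89.9%

89.9%


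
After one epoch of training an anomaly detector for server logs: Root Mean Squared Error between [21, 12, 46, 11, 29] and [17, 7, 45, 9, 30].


MSE = 47/5 = 9.4
RMSE = √(47/5) = 3.0659

3.0659


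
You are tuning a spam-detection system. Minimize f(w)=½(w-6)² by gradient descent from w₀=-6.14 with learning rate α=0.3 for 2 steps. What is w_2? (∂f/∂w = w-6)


step 1: grad = -6.14-6 = -12.14; w = -6.14 - 0.3·(-12.14) = -2.498
step 2: grad = -2.498-6 = -8.498; w = -2.498 - 0.3·(-8.498) = 0.0514

0.0514


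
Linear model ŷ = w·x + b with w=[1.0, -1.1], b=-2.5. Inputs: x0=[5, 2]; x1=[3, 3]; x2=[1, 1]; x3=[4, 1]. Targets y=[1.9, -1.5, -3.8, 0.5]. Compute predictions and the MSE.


ŷ0 = (1.0)·(5) + (-1.1)·(2) - 2.5 = 0.3
ŷ1 = (1.0)·(3) + (-1.1)·(3) - 2.5 = -2.8
ŷ2 = (1.0)·(1) + (-1.1)·(1) - 2.5 = -2.6
ŷ3 = (1.0)·(4) + (-1.1)·(1) - 2.5 = 0.4
errors² = [2.56, 1.69, 1.44, 0.01]
MSE = 5.7000/4 = 1.425

1.425


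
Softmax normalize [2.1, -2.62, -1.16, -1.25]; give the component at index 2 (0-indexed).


Exponentials: e^2.1=8.1662, e^-2.62=0.0728, e^-1.16=0.3135, e^-1.25=0.2865
Sum = 8.839
Softmax = [0.9239, 0.0082, 0.0355, 0.0324]
p[2] = 0.3135/8.839 = 0.0355

0.0355


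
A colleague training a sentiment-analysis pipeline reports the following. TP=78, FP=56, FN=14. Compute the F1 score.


Precision = 78/134 = 0.5821
Recall = 78/92 = 0.8478
F1 = 2·P·R/(P+R) = 2·TP/(2·TP+FP+FN) = 156/(156+56+14) = 156/226 = 0.6903

0.6903


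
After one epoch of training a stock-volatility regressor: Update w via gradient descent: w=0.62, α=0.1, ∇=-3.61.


w_new = w - α·∇
= 0.62 - 0.1·-3.61
= 0.62 + 0.361
= 0.981

0.981


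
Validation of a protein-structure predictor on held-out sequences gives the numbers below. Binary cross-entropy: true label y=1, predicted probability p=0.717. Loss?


BCE = -[y·ln(p) + (1-y)·ln(1-p)]
= -1·ln(0.717) - 0
= -ln(0.717) = 0.3327

0.3327


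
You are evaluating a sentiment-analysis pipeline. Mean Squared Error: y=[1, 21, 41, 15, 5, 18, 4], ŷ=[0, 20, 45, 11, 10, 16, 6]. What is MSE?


Squared errors: (1-0)²=1, (21-20)²=1, (41-45)²=16, (15-11)²=16, (5-10)²=25, (18-16)²=4, (4-6)²=4
Sum = 67
MSE = 67/7 = 67/7

67/7


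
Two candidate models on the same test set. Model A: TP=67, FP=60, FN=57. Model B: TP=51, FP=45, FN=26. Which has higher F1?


Model A: P=67/127=0.5276, R=67/124=0.5403, F1=2PR/(P+R)=2TP/(2TP+FP+FN)=134/251=0.5339
Model B: P=51/96=0.5312, R=51/77=0.6623, F1=2PR/(P+R)=2TP/(2TP+FP+FN)=102/173=0.5896
0.5339 < 0.5896 → Model B

Model B


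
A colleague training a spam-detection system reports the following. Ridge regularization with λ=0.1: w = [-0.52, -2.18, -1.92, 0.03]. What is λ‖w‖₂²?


‖w‖₂² = (-0.52)² + (-2.18)² + (-1.92)² + (0.03)²
     = 0.2704 + 4.7524 + 3.6864 + 0.0009
     = 8.7101
λ·‖w‖₂² = 0.1·8.7101 = 0.87101

0.87101


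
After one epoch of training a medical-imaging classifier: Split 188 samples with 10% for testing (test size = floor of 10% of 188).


Test = ⌊188·10/100⌋ = 18
Train = 188 - 18 = 170

Train: 170, Test: 18


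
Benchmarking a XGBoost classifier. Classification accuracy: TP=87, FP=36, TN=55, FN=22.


Accuracy = (TP+TN)/(TP+TN+FP+FN)
= (87+55)/(200)
= 142/200 = 71.0%

71.0%


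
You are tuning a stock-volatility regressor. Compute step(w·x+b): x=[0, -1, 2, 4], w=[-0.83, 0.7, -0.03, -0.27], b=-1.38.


z = (0)·(-0.83) + (-1)·(0.7) + (2)·(-0.03) + (4)·(-0.27) - 1.38
  = -3.22
step(z) = 0 (z<0)

0


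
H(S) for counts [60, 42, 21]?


Probabilities: [60/123, 42/123, 21/123] ≈ [0.4878, 0.3415, 0.1707]
H = -((60/123)·log₂(60/123) + (42/123)·log₂(42/123) + (21/123)·log₂(21/123))
  = 1.4699 bits

1.4699 bits


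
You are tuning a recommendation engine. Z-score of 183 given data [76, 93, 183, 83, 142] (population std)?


μ = 115.4, σ = 40.9419
z = (183 - 115.4)/40.9419 = 1.6511

1.6511


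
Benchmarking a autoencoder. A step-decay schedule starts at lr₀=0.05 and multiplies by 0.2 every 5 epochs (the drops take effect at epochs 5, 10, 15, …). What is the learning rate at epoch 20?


n_drops = ⌊20/5⌋ = 4
lr = 0.05·0.2^4 = 0.05·0.0016 = 0.00008

0.00008


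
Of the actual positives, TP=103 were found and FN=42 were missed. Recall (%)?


Recall = TP/(TP+FN)
= 103/(103+42)
= 103/145 = 71.03%

71.03%


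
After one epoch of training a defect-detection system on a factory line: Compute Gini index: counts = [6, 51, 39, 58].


Probabilities: [6/154, 51/154, 39/154, 58/154] ≈ [0.039, 0.3312, 0.2532, 0.3766]
Σpᵢ² = (36 + 2601 + 1521 + 3364)/154² = 7522/23716
Gini = 1 - Σpᵢ² = 1 - 7522/23716 = 0.6828

0.6828


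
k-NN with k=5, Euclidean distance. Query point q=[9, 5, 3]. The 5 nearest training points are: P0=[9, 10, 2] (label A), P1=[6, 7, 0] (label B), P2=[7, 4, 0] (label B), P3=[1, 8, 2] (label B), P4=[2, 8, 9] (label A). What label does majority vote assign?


d(q,P0) = 5.099  (label A)
d(q,P1) = 4.6904  (label B)
d(q,P2) = 3.7417  (label B)
d(q,P3) = 8.6023  (label B)
d(q,P4) = 9.6954  (label A)
Votes: A=2, B=3
Majority → B

B


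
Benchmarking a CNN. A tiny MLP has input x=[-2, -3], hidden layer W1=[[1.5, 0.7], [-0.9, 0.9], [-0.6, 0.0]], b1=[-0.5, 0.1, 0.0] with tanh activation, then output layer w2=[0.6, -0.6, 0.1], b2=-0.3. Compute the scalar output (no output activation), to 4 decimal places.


z1[0] = (1.5)·(-2) + (0.7)·(-3) - 0.5 = -5.6
z1[1] = (-0.9)·(-2) + (0.9)·(-3) + 0.1 = -0.8
z1[2] = (-0.6)·(-2) + (0.0)·(-3) + 0.0 = 1.2
h = tanh(z1) = [-1.0, -0.664, 0.8337]
output = (0.6)·(-1.0) + (-0.6)·(-0.664) + (0.1)·(0.8337) - 0.3 = -0.4182

-0.4182


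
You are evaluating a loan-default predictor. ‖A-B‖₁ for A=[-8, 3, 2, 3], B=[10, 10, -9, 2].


d = |-8-10| + |3-10| + |2+ 9| + |3-2|
  = 18 + 7 + 11 + 1
  = 37

37


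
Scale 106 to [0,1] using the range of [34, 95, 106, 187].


min=34, max=187
(106-34)/(187-34) = 72/153 = 0.4706

0.4706


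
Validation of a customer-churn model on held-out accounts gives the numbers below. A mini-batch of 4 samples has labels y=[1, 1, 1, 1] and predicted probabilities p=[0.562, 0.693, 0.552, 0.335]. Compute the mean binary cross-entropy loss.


L[0] = -ln(0.562) = 0.5763
L[1] = -ln(0.693) = 0.3667
L[2] = -ln(0.552) = 0.5942
L[3] = -ln(0.335) = 1.0936
mean = (0.5763 + 0.3667 + 0.5942 + 1.0936)/4 = 0.6577

0.6577


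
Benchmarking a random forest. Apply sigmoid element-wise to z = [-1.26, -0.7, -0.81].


σ(-1.26) = 1/(1+e^1.26) = 0.221
σ(-0.7) = 1/(1+e^0.7) = 0.3318
σ(-0.81) = 1/(1+e^0.81) = 0.3079
result = [0.221, 0.3318, 0.3079]

[0.221, 0.3318, 0.3079]


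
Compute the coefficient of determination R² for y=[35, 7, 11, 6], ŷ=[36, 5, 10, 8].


ȳ = 14.75
SS_res = Σ(y-ŷ)² = 10
SS_tot = Σ(y-ȳ)² = 560.75
R² = 1 - SS_res/SS_tot = 1 - 0.0178 = 0.9822

0.9822


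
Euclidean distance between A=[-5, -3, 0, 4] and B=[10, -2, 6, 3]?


d = √((-5-10)² + (-3+ 2)² + (0-6)² + (4-3)²)
  = √(225 + 1 + 36 + 1)
  = √263 = 16.2173

16.2173


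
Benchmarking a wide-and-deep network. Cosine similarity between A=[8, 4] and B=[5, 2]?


A·B = 8·5 + 4·2 = 48
‖A‖ = √80 = 8.9443, ‖B‖ = √29 = 5.3852
cos = 48/(√80·√29) = 48/√2320 = 0.9965

0.9965


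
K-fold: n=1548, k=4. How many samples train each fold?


Fold size = 1548/4 = 387
Training per fold = 1548 - 387 = 1161

1161


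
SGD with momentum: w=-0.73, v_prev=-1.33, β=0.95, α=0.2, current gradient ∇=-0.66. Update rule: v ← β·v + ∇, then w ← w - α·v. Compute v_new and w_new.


v_new = 0.95·-1.33 - 0.66 = -1.2635 - 0.66 = -1.9235
w_new = -0.73 - 0.2·-1.9235 = -0.73 + 0.3847 = -0.3453

v_new=-1.9235, w_new=-0.3453


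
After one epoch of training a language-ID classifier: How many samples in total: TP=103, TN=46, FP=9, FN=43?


Total = TP + TN + FP + FN
= 103 + 46 + 9 + 43
= 201
(Predicted positive: 112, predicted negative: 89)

201


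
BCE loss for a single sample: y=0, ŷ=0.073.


BCE = -[y·ln(p) + (1-y)·ln(1-p)]
= -0 - 1·ln(1-0.073)
= -ln(0.927) = 0.0758

0.0758


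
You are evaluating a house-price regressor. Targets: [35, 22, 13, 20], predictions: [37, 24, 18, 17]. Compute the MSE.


Squared errors: (35-37)²=4, (22-24)²=4, (13-18)²=25, (20-17)²=9
Sum = 42
MSE = 42/4 = 21/2

21/2


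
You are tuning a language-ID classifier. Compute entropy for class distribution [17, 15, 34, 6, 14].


Probabilities: [17/86, 15/86, 34/86, 6/86, 14/86] ≈ [0.1977, 0.1744, 0.3953, 0.0698, 0.1628]
H = -((17/86)·log₂(17/86) + (15/86)·log₂(15/86) + (34/86)·log₂(34/86) + (6/86)·log₂(6/86) + (14/86)·log₂(14/86))
  = 2.1254 bits

2.1254 bits


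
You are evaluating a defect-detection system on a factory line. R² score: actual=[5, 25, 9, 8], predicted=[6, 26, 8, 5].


ȳ = 11.75
SS_res = Σ(y-ŷ)² = 12
SS_tot = Σ(y-ȳ)² = 242.75
R² = 1 - SS_res/SS_tot = 1 - 0.0494 = 0.9506

0.9506


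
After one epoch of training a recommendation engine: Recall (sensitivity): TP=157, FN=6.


Recall = TP/(TP+FN)
= 157/(157+6)
= 157/163 = 96.32%

96.32%


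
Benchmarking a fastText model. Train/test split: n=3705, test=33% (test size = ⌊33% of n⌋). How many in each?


Test = ⌊3705·33/100⌋ = 1222
Train = 3705 - 1222 = 2483

Train: 2483, Test: 1222


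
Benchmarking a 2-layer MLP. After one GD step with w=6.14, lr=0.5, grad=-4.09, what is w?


w_new = w - α·∇
= 6.14 - 0.5·-4.09
= 6.14 + 2.045
= 8.185

8.185


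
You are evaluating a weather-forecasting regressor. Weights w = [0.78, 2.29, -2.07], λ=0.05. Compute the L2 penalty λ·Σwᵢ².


‖w‖₂² = (0.78)² + (2.29)² + (-2.07)²
     = 0.6084 + 5.2441 + 4.2849
     = 10.1374
λ·‖w‖₂² = 0.05·10.1374 = 0.50687

0.50687


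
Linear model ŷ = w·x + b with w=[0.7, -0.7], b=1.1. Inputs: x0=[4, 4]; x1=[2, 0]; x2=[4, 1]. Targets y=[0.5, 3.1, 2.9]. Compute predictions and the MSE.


ŷ0 = (0.7)·(4) + (-0.7)·(4) + 1.1 = 1.1
ŷ1 = (0.7)·(2) + (-0.7)·(0) + 1.1 = 2.5
ŷ2 = (0.7)·(4) + (-0.7)·(1) + 1.1 = 3.2
errors² = [0.36, 0.36, 0.09]
MSE = 0.8100/3 = 0.27

0.27


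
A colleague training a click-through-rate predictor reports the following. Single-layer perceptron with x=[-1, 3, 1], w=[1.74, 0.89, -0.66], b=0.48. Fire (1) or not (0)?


z = (-1)·(1.74) + (3)·(0.89) + (1)·(-0.66) + 0.48
  = 0.75
step(z) = 1 (z≥0)

1


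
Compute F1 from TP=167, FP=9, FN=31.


Precision = 167/176 = 0.9489
Recall = 167/198 = 0.8434
F1 = 2·P·R/(P+R) = 2·TP/(2·TP+FP+FN) = 334/(334+9+31) = 334/374 = 0.893

0.893


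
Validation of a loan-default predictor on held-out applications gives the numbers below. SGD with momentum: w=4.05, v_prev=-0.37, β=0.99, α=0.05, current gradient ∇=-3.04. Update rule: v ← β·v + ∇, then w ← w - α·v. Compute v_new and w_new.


v_new = 0.99·-0.37 - 3.04 = -0.3663 - 3.04 = -3.4063
w_new = 4.05 - 0.05·-3.4063 = 4.05 + 0.170315 = 4.220315

v_new=-3.4063, w_new=4.220315


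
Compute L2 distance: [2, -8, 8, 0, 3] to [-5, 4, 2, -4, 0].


d = √((2+ 5)² + (-8-4)² + (8-2)² + (0+ 4)² + (3-0)²)
  = √(49 + 144 + 36 + 16 + 9)
  = √254 = 15.9374

15.9374


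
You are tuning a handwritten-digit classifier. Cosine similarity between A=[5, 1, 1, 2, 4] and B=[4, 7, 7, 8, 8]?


A·B = 5·4 + 1·7 + 1·7 + 2·8 + 4·8 = 82
‖A‖ = √47 = 6.8557, ‖B‖ = √242 = 15.5563
cos = 82/(√47·√242) = 82/√11374 = 0.7689

0.7689


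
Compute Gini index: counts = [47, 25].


Probabilities: [47/72, 25/72] ≈ [0.6528, 0.3472]
Σpᵢ² = (2209 + 625)/72² = 2834/5184
Gini = 1 - Σpᵢ² = 1 - 2834/5184 = 0.4533

0.4533


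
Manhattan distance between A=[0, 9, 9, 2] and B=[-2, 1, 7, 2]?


d = |0+ 2| + |9-1| + |9-7| + |2-2|
  = 2 + 8 + 2 + 0
  = 12

12


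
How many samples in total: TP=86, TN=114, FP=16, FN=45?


Total = TP + TN + FP + FN
= 86 + 114 + 16 + 45
= 261
(Predicted positive: 102, predicted negative: 159)

261


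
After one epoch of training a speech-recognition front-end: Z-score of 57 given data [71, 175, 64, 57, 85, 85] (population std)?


μ = 89.5, σ = 39.5801
z = (57 - 89.5)/39.5801 = -0.8211

-0.8211


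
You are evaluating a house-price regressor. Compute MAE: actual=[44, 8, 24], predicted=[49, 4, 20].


Absolute errors: |44-49|=5, |8-4|=4, |24-20|=4
Sum = 13
MAE = 13/3 = 13/3

13/3


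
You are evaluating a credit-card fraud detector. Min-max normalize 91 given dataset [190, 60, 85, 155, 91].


min=60, max=190
(91-60)/(190-60) = 31/130 = 0.2385

0.2385


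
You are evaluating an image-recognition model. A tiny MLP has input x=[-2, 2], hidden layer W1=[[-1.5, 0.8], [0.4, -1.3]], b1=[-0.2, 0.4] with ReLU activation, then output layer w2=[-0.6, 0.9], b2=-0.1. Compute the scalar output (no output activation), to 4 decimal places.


z1[0] = (-1.5)·(-2) + (0.8)·(2) - 0.2 = 4.4
z1[1] = (0.4)·(-2) + (-1.3)·(2) + 0.4 = -3.0
h = ReLU(z1) = [4.4, 0.0]
output = (-0.6)·(4.4) + (0.9)·(0.0) - 0.1 = -2.74

-2.74


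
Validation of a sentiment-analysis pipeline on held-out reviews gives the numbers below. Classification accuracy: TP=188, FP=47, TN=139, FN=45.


Accuracy = (TP+TN)/(TP+TN+FP+FN)
= (188+139)/(419)
= 327/419 = 78.04%

78.04%


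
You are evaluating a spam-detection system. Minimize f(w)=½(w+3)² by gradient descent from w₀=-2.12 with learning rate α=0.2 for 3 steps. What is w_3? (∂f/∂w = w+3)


step 1: grad = -2.12+3 = 0.88; w = -2.12 - 0.2·(0.88) = -2.296
step 2: grad = -2.296+3 = 0.704; w = -2.296 - 0.2·(0.704) = -2.4368
step 3: grad = -2.4368+3 = 0.5632; w = -2.4368 - 0.2·(0.5632) = -2.54944

-2.54944


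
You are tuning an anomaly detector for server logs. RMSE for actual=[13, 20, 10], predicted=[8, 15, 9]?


MSE = 51/3 = 17
RMSE = √(51/3) = 4.1231

4.1231


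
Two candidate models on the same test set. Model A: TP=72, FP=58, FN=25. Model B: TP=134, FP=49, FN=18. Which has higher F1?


Model A: P=72/130=0.5538, R=72/97=0.7423, F1=2PR/(P+R)=2TP/(2TP+FP+FN)=144/227=0.6344
Model B: P=134/183=0.7322, R=134/152=0.8816, F1=2PR/(P+R)=2TP/(2TP+FP+FN)=268/335=0.8
0.6344 < 0.8 → Model B

Model B


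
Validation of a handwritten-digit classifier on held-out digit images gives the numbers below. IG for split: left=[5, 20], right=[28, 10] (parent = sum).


Parent = [33, 30], H_parent = 0.9984
H_left = 0.7219 (n=25), H_right = 0.8315 (n=38)
H_children = (25/63)·0.7219 + (38/63)·0.8315 = 0.788
IG = 0.9984 - 0.788 = 0.2104

0.2104


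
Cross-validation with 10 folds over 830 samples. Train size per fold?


Fold size = 830/10 = 83
Training per fold = 830 - 83 = 747

747


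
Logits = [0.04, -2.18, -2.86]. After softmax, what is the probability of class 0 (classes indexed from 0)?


Exponentials: e^0.04=1.0408, e^-2.18=0.113, e^-2.86=0.0573
Sum = 1.2111
Softmax = [0.8594, 0.0933, 0.0473]
p[0] = 1.0408/1.2111 = 0.8594

0.8594


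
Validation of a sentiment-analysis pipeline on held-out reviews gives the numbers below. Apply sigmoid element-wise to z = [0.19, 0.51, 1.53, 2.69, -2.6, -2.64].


σ(0.19) = 1/(1+e^-0.19) = 0.5474
σ(0.51) = 1/(1+e^-0.51) = 0.6248
σ(1.53) = 1/(1+e^-1.53) = 0.822
σ(2.69) = 1/(1+e^-2.69) = 0.9364
σ(-2.6) = 1/(1+e^2.6) = 0.0691
σ(-2.64) = 1/(1+e^2.64) = 0.0666
result = [0.5474, 0.6248, 0.822, 0.9364, 0.0691, 0.0666]

[0.5474, 0.6248, 0.822, 0.9364, 0.0691, 0.0666]


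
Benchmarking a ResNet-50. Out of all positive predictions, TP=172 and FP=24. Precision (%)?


Precision = TP/(TP+FP)
= 172/(172+24)
= 172/196 = 87.76%

87.76%


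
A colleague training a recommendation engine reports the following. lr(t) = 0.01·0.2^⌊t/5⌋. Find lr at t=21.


n_drops = ⌊21/5⌋ = 4
lr = 0.01·0.2^4 = 0.01·0.0016 = 0.000016

0.000016


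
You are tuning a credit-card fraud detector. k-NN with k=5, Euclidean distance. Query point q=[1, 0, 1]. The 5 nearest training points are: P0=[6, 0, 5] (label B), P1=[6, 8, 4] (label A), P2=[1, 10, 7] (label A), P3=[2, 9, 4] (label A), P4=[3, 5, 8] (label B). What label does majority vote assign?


d(q,P0) = 6.4031  (label B)
d(q,P1) = 9.8995  (label A)
d(q,P2) = 11.6619  (label A)
d(q,P3) = 9.5394  (label A)
d(q,P4) = 8.8318  (label B)
Votes: A=3, B=2
Majority → A

A


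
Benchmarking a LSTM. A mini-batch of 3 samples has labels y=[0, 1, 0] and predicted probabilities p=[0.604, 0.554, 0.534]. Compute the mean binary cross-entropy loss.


L[0] = -ln(1-0.604) = -ln(0.396) = 0.9263
L[1] = -ln(0.554) = 0.5906
L[2] = -ln(1-0.534) = -ln(0.466) = 0.7636
mean = (0.9263 + 0.5906 + 0.7636)/3 = 0.7602

0.7602


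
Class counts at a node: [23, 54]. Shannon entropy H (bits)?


Probabilities: [23/77, 54/77] ≈ [0.2987, 0.7013]
H = -((23/77)·log₂(23/77) + (54/77)·log₂(54/77))
  = 0.8797 bits

0.8797 bits
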